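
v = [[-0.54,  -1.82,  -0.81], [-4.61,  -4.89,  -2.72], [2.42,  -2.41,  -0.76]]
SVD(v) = [[-0.26,-0.21,0.94], [-0.96,0.14,-0.23], [-0.08,-0.97,-0.23]] @ diag([7.510675197792448, 3.5569892100167366, 0.04884499042735508]) @ [[0.58, 0.72, 0.38],[-0.8, 0.58, 0.15],[-0.11, -0.40, 0.91]]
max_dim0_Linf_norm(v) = 4.89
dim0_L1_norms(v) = [7.57, 9.12, 4.29]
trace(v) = -6.19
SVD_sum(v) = [[-1.13, -1.38, -0.74],  [-4.22, -5.17, -2.78],  [-0.35, -0.43, -0.23]] + [[0.59, -0.42, -0.11], [-0.39, 0.28, 0.07], [2.77, -1.98, -0.52]] + [[-0.01,-0.02,0.04], [0.00,0.00,-0.01], [0.0,0.0,-0.01]]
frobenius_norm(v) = 8.31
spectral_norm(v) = 7.51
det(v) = 1.30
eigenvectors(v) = [[-0.14,0.15,0.29],[0.5,0.38,0.93],[-0.86,-0.91,0.24]]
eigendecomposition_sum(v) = [[0.43, -0.14, 0.02], [-1.57, 0.51, -0.06], [2.69, -0.87, 0.1]] + [[-0.08, 0.02, 0.02], [-0.2, 0.05, 0.06], [0.48, -0.11, -0.14]] + [[-0.89, -1.7, -0.85], [-2.84, -5.44, -2.72], [-0.75, -1.43, -0.72]]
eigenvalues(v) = [1.04, -0.18, -7.05]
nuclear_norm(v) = 11.12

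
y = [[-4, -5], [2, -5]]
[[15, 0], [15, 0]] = y@[[0, 0], [-3, 0]]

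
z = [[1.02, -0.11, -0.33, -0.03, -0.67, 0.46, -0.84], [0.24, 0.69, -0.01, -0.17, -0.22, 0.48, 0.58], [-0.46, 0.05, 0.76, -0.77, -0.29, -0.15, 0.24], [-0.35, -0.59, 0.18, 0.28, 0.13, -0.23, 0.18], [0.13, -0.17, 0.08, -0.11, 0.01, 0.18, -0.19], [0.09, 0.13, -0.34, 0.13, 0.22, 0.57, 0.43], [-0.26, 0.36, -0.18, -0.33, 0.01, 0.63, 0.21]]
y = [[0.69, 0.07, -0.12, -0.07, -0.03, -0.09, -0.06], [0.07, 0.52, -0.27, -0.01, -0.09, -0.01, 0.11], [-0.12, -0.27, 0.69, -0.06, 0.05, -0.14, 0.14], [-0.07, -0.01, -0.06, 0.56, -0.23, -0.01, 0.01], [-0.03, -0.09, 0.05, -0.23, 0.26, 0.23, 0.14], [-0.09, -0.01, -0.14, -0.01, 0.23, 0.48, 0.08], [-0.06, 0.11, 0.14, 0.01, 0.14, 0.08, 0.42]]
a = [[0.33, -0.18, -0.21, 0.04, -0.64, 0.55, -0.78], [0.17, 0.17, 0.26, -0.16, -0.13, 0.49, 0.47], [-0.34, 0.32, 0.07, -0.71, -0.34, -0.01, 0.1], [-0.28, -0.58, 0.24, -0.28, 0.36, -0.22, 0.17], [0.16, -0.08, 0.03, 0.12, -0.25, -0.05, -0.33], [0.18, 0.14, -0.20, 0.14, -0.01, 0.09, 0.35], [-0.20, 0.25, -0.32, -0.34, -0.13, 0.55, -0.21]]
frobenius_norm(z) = 2.75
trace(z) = 3.54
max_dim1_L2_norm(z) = 1.59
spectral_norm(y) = 0.99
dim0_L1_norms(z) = [2.55, 2.1, 1.88, 1.82, 1.55, 2.7, 2.67]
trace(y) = 3.62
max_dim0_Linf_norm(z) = 1.02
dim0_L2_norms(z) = [1.23, 1.01, 0.93, 0.92, 0.8, 1.13, 1.18]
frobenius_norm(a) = 2.21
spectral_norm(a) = 1.46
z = a + y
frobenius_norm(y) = 1.62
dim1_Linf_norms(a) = [0.78, 0.49, 0.71, 0.58, 0.33, 0.35, 0.55]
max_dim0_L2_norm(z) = 1.23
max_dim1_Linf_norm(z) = 1.02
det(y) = 0.00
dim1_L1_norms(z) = [3.46, 2.39, 2.72, 1.94, 0.87, 1.91, 1.98]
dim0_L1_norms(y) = [1.13, 1.08, 1.47, 0.95, 1.03, 1.04, 0.96]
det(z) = -0.01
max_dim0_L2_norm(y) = 0.78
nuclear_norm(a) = 4.85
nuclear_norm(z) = 5.85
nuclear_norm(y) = 3.62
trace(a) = -0.08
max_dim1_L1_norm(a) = 2.73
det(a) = -0.00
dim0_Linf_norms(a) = [0.34, 0.58, 0.32, 0.71, 0.64, 0.55, 0.78]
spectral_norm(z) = 1.79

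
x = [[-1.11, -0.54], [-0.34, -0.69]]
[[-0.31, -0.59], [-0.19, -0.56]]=x@[[0.19,0.18],[0.18,0.72]]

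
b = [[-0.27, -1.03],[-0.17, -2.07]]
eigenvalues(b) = [-0.18, -2.16]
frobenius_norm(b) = 2.33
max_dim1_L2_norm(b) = 2.08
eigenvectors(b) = [[1.0, 0.48], [-0.09, 0.88]]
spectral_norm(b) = 2.33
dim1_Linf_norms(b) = [1.03, 2.07]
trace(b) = -2.34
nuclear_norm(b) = 2.49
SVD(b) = [[0.45, 0.89], [0.89, -0.45]] @ diag([2.3281805249459393, 0.16484975966754636]) @ [[-0.12, -0.99], [-0.99, 0.12]]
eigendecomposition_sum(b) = [[-0.17, 0.09], [0.02, -0.01]] + [[-0.1, -1.12], [-0.19, -2.06]]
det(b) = 0.38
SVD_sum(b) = [[-0.12, -1.05], [-0.24, -2.06]] + [[-0.15, 0.02], [0.07, -0.01]]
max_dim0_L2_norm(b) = 2.31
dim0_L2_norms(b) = [0.32, 2.31]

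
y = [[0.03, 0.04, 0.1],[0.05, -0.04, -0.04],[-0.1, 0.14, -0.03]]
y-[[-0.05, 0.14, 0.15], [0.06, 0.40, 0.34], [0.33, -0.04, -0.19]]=[[0.08, -0.10, -0.05], [-0.01, -0.44, -0.38], [-0.43, 0.18, 0.16]]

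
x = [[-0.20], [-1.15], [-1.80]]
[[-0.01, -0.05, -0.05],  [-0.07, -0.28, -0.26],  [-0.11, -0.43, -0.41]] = x @ [[0.06, 0.24, 0.23]]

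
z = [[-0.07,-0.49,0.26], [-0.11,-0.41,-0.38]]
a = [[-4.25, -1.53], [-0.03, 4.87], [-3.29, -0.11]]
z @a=[[-0.54, -2.31],[1.73, -1.79]]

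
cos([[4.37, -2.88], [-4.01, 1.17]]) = [[0.85,  -0.16],[-0.22,  0.67]]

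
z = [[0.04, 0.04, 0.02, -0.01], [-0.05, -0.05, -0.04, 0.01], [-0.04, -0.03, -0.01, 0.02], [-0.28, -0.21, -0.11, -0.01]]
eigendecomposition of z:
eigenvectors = [[0.12-0.18j, 0.12+0.18j, -0.28+0.00j, 0.61+0.00j], [-0.25+0.24j, -0.25-0.24j, -0.12+0.00j, -0.79+0.00j], [0.08+0.31j, (0.08-0.31j), (0.73+0j), (-0.04+0j)], [-0.85+0.00j, -0.85-0.00j, (0.61+0j), (0.04+0j)]]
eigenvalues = [(-0.02+0.04j), (-0.02-0.04j), (0.03+0j), (-0.01+0j)]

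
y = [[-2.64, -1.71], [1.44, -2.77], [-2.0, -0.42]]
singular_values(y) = [3.7, 3.18]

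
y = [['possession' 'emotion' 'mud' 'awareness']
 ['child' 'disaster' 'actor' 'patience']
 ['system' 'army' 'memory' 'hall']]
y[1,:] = ['child', 'disaster', 'actor', 'patience']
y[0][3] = 'awareness'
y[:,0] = ['possession', 'child', 'system']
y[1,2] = 'actor'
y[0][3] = 'awareness'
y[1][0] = 'child'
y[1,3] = 'patience'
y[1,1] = 'disaster'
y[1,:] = ['child', 'disaster', 'actor', 'patience']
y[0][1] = 'emotion'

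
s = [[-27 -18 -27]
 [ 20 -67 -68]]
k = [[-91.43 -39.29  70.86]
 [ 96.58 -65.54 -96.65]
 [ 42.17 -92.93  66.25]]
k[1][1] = -65.54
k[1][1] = -65.54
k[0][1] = -39.29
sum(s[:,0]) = -7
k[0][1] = -39.29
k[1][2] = -96.65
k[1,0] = 96.58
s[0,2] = -27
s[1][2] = -68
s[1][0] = 20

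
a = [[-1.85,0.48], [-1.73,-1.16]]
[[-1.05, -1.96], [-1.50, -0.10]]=a@[[0.65, 0.78],  [0.32, -1.08]]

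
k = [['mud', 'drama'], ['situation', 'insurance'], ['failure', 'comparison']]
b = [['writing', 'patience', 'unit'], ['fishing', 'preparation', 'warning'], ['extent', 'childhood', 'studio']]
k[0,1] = 'drama'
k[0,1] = 'drama'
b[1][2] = 'warning'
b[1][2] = 'warning'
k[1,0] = 'situation'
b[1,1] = 'preparation'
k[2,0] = 'failure'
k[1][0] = 'situation'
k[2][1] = 'comparison'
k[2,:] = ['failure', 'comparison']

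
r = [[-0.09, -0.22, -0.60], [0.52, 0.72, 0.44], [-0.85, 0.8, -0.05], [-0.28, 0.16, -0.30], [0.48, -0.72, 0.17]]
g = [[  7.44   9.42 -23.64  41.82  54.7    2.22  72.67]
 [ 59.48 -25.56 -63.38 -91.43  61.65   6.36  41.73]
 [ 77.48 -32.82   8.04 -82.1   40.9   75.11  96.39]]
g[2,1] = -32.82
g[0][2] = -23.64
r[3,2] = -0.298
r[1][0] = 0.518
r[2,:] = [-0.846, 0.8, -0.046]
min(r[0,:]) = -0.595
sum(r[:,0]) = -0.21199999999999997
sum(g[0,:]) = 164.63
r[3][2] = -0.298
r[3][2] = -0.298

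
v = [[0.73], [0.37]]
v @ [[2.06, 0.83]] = [[1.5, 0.61], [0.76, 0.31]]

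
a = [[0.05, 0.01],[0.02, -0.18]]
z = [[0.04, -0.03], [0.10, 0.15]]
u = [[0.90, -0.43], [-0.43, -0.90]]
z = a @ u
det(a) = -0.01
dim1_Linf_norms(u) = [0.9, 0.9]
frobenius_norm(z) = 0.19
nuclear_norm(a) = 0.23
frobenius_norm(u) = 1.41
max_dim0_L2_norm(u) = 1.0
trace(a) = -0.13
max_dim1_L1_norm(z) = 0.25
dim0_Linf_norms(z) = [0.1, 0.15]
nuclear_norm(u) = 1.99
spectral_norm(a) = 0.18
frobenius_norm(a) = 0.19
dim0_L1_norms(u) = [1.33, 1.33]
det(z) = 0.01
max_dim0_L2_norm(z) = 0.15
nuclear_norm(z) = 0.23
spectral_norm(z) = 0.18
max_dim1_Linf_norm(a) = 0.18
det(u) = -0.99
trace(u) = 0.00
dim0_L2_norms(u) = [1.0, 1.0]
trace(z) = 0.19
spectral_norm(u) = 1.00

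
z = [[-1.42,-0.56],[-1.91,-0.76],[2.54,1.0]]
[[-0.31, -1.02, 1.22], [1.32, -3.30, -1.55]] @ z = [[5.49, 2.17], [0.49, 0.22]]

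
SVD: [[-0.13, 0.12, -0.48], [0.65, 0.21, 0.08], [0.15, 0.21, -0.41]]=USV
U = [[-0.17,  0.74,  0.65],[0.95,  -0.04,  0.30],[0.24,  0.67,  -0.70]]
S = [0.72, 0.67, 0.01]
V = [[0.94, 0.32, 0.08], [-0.03, 0.33, -0.94], [0.33, -0.89, -0.32]]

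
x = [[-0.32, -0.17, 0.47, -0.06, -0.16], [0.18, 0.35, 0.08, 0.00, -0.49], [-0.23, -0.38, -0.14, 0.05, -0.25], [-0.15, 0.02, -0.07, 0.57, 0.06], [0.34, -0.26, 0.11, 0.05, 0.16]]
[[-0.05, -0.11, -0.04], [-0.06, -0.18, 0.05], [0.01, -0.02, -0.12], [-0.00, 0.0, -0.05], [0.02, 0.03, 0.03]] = x @[[0.02, -0.02, 0.15], [-0.06, -0.06, 0.14], [-0.10, -0.18, 0.09], [-0.02, -0.05, -0.05], [0.07, 0.28, 0.06]]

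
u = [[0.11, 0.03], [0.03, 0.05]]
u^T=[[0.11, 0.03],[0.03, 0.05]]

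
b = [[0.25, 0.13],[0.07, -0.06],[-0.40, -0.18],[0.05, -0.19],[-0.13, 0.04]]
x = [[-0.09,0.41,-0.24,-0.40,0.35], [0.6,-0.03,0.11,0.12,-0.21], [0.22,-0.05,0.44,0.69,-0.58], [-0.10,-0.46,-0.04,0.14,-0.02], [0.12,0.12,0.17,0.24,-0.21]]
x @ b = [[0.04, 0.1], [0.14, 0.03], [-0.01, -0.2], [-0.03, -0.01], [0.01, -0.08]]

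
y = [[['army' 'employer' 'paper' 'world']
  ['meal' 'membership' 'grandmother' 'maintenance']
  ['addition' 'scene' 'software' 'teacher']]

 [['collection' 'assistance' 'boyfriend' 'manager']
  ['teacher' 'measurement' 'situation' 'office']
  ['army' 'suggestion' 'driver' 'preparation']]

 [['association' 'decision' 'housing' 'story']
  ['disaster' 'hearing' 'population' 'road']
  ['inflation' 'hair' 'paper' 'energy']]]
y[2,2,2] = 'paper'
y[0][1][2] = 'grandmother'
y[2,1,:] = ['disaster', 'hearing', 'population', 'road']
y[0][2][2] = 'software'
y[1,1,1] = 'measurement'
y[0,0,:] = ['army', 'employer', 'paper', 'world']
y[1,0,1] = 'assistance'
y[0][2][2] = 'software'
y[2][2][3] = 'energy'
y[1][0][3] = 'manager'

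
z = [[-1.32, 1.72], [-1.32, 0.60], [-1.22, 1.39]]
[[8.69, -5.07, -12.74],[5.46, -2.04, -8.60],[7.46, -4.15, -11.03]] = z@[[-2.82, 0.31, 4.84],[2.89, -2.71, -3.69]]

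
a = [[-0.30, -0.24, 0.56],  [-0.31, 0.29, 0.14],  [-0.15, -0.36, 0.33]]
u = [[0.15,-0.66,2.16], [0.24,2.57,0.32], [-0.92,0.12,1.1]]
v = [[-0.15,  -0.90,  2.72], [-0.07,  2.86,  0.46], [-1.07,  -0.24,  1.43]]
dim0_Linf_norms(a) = [0.31, 0.36, 0.56]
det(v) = 8.09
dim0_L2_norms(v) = [1.08, 3.01, 3.11]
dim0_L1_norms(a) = [0.76, 0.89, 1.03]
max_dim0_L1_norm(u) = 3.58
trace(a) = 0.32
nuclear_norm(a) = 1.36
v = a + u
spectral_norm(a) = 0.84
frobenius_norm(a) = 0.96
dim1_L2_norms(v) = [2.87, 2.9, 1.8]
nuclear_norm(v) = 7.02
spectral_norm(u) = 2.70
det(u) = 5.96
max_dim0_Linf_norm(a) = 0.56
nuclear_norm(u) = 6.03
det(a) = 0.02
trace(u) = 3.82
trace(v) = 4.14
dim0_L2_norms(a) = [0.46, 0.52, 0.66]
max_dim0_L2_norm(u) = 2.66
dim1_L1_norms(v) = [3.77, 3.39, 2.74]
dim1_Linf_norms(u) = [2.16, 2.57, 1.1]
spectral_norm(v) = 3.34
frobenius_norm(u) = 3.74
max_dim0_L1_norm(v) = 4.61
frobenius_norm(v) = 4.46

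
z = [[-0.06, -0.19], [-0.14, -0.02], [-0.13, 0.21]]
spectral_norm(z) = 0.29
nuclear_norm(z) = 0.48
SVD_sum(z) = [[0.05,  -0.16], [-0.01,  0.02], [-0.07,  0.23]] + [[-0.11, -0.03], [-0.13, -0.04], [-0.06, -0.02]]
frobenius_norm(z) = 0.35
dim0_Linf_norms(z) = [0.14, 0.21]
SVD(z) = [[0.57, 0.58], [-0.07, 0.74], [-0.82, 0.34]] @ diag([0.29063359673754674, 0.19034734683571788]) @ [[0.28, -0.96], [-0.96, -0.28]]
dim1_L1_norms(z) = [0.25, 0.16, 0.34]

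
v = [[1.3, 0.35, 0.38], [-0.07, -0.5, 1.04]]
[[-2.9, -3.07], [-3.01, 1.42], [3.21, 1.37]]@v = [[-3.56, 0.52, -4.29], [-4.01, -1.76, 0.33], [4.08, 0.44, 2.64]]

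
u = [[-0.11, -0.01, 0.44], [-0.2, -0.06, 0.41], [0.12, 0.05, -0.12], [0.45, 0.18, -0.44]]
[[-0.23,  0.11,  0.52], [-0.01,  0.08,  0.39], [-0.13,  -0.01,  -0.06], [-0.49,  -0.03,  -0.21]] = u @ [[-1.79, -0.38, 1.07], [-0.68, 1.20, -0.35], [-0.99, 0.18, 1.43]]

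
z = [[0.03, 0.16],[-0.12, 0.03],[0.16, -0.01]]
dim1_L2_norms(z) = [0.16, 0.12, 0.16]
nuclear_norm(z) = 0.37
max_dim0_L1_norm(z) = 0.31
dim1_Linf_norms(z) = [0.16, 0.12, 0.16]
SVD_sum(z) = [[0.03,-0.00],[-0.12,0.0],[0.16,-0.0]] + [[0.00, 0.16],[0.00, 0.03],[-0.00, -0.01]]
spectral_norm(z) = 0.20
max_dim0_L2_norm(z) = 0.2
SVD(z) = [[-0.13, -0.99], [0.6, -0.16], [-0.79, 0.03]] @ diag([0.2022651232178982, 0.16306078599604645]) @ [[-1.00, 0.03], [-0.03, -1.0]]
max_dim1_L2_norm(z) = 0.16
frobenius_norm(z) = 0.26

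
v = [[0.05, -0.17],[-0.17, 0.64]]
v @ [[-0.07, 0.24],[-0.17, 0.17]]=[[0.03, -0.02], [-0.1, 0.07]]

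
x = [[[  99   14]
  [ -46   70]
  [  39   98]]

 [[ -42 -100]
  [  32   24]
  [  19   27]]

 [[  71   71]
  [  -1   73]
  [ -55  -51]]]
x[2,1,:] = [-1, 73]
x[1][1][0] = 32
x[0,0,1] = 14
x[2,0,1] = 71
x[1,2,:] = [19, 27]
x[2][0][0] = 71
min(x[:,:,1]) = -100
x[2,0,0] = 71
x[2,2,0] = -55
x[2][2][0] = -55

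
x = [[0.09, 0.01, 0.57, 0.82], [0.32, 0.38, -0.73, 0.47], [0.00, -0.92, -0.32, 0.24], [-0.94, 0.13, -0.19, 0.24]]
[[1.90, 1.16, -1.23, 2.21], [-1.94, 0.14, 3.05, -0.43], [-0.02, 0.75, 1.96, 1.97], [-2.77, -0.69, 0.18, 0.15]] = x @ [[2.18,0.81,0.69,-0.07], [-1.05,-0.71,-0.63,-1.91], [3.05,0.45,-3.6,0.91], [-0.03,1.02,0.94,2.09]]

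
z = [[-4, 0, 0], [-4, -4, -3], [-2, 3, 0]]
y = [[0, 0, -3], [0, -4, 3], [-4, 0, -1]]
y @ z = [[6, -9, 0], [10, 25, 12], [18, -3, 0]]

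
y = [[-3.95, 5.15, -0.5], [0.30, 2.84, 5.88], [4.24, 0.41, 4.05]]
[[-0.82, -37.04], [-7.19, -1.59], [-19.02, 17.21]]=y @ [[-4.98, 2.63], [-3.89, -4.98], [0.91, 2.00]]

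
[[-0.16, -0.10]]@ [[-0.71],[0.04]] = [[0.11]]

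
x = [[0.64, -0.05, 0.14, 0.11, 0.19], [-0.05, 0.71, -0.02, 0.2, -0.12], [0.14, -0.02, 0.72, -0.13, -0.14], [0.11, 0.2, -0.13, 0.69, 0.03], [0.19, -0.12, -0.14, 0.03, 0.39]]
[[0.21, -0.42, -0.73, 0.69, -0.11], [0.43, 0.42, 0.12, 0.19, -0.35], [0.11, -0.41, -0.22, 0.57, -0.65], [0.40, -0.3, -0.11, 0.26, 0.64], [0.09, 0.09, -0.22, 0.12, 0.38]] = x@[[0.08,-0.57,-1.1,0.83,-0.54], [0.57,0.84,0.1,0.3,-0.73], [0.33,-0.43,-0.10,0.73,-0.47], [0.45,-0.69,-0.03,0.29,1.11], [0.46,0.66,-0.02,0.23,0.75]]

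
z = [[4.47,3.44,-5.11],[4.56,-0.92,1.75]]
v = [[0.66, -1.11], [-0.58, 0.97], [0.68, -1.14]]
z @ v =[[-2.52, 4.20],[4.73, -7.95]]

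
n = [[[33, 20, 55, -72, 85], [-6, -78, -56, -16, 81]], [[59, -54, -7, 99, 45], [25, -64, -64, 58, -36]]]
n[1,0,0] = 59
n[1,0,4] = 45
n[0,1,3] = -16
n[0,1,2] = -56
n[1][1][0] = 25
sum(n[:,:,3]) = 69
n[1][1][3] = 58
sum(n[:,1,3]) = 42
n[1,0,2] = -7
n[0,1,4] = 81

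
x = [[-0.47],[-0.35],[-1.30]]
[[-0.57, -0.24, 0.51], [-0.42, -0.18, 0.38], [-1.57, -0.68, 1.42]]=x @[[1.21, 0.52, -1.09]]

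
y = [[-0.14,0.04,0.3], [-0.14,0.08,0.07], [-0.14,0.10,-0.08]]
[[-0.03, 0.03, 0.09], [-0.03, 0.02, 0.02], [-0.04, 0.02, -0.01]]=y@[[0.21, -0.08, -0.28], [-0.04, 0.08, -0.37], [0.02, 0.05, 0.21]]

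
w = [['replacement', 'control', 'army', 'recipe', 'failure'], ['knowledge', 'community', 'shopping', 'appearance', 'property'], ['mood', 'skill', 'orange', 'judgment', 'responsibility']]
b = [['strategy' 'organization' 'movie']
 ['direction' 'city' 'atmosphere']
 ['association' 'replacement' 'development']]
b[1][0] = 'direction'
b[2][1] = 'replacement'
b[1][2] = 'atmosphere'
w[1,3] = 'appearance'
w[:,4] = ['failure', 'property', 'responsibility']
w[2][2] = 'orange'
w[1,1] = 'community'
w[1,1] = 'community'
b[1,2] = 'atmosphere'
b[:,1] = ['organization', 'city', 'replacement']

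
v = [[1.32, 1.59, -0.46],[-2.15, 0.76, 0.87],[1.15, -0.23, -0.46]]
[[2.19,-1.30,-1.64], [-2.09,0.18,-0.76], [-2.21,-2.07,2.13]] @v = [[3.80, 2.87, -1.38], [-4.02, -3.01, 1.47], [3.98, -5.58, -1.76]]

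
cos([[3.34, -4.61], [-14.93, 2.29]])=[[0.4,  0.16], [0.52,  0.44]]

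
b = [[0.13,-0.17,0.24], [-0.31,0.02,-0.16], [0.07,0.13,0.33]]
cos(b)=[[0.96, -0.0, -0.07], [0.03, 0.98, 0.06], [0.00, -0.02, 0.95]]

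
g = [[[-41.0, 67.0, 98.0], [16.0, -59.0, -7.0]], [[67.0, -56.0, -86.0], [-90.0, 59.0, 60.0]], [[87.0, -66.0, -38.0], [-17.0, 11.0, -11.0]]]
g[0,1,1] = -59.0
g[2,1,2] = -11.0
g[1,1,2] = 60.0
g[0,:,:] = [[-41.0, 67.0, 98.0], [16.0, -59.0, -7.0]]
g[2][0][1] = -66.0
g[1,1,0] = -90.0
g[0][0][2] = 98.0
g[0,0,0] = -41.0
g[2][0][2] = -38.0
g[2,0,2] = -38.0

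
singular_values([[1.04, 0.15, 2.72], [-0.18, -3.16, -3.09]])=[4.97, 1.85]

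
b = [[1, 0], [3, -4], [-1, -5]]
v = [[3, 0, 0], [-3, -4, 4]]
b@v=[[3, 0, 0], [21, 16, -16], [12, 20, -20]]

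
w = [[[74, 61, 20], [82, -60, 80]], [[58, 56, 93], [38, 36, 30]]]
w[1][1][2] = 30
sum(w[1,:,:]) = 311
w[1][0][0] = 58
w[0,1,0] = 82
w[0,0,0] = 74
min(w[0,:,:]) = -60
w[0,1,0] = 82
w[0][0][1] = 61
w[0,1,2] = 80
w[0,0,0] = 74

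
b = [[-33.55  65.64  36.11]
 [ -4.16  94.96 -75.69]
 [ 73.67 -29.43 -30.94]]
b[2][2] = -30.94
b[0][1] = 65.64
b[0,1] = 65.64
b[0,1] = 65.64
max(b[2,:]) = 73.67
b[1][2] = -75.69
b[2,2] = -30.94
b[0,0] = -33.55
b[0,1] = 65.64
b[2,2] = -30.94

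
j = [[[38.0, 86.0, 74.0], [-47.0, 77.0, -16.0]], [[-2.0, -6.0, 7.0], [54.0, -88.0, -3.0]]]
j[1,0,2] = 7.0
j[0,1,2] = -16.0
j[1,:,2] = [7.0, -3.0]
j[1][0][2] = 7.0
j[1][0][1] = -6.0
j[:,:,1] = [[86.0, 77.0], [-6.0, -88.0]]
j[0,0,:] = [38.0, 86.0, 74.0]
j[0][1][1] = 77.0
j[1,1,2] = -3.0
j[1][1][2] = -3.0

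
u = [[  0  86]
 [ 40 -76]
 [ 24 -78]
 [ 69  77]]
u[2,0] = 24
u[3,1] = 77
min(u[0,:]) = 0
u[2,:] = [24, -78]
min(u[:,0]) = 0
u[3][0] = 69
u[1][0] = 40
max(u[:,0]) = 69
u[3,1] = 77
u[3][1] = 77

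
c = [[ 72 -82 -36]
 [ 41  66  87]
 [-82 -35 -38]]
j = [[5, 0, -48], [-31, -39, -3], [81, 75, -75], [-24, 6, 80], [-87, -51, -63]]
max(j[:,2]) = 80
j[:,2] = [-48, -3, -75, 80, -63]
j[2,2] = -75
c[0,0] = 72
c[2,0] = -82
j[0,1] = 0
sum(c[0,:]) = -46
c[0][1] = -82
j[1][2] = -3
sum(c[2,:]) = -155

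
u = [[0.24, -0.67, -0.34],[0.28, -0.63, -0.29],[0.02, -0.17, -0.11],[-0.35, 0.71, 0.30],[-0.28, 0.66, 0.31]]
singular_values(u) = [1.59, 0.1, 0.0]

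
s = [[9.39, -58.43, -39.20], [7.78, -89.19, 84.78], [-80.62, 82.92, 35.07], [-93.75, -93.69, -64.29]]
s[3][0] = -93.75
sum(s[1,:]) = 3.3700000000000045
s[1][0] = 7.78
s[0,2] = -39.2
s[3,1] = -93.69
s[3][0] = -93.75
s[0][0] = 9.39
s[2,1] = 82.92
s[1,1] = -89.19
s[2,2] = 35.07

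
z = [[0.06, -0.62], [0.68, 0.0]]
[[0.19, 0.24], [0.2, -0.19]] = z @[[0.30, -0.28], [-0.28, -0.41]]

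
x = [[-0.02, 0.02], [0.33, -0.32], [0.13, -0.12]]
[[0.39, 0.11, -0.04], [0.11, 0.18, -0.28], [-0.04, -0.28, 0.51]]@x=[[0.02, -0.02], [0.02, -0.02], [-0.03, 0.03]]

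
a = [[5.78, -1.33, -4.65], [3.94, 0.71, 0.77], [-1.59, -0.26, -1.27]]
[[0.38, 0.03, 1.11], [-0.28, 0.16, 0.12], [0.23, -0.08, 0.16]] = a @ [[-0.04,0.03,0.05], [-0.04,0.04,0.12], [-0.12,0.02,-0.21]]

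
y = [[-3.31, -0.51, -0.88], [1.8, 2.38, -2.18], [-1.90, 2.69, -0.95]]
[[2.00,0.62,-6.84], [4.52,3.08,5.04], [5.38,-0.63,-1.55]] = y @ [[-0.50,0.37,1.9],  [1.25,-0.59,0.82],  [-1.12,-1.75,0.15]]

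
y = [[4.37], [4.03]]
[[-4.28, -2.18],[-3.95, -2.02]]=y @[[-0.98, -0.50]]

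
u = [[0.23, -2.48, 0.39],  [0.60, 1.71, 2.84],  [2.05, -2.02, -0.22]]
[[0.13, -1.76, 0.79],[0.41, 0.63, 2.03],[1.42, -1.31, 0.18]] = u@[[0.70, 0.01, -0.01], [0.01, 0.68, -0.19], [-0.01, -0.19, 0.83]]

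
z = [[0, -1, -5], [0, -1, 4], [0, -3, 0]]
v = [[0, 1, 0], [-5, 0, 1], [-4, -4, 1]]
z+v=[[0, 0, -5], [-5, -1, 5], [-4, -7, 1]]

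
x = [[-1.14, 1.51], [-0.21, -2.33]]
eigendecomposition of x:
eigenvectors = [[0.97,  -0.89], [-0.26,  0.46]]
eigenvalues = [-1.54, -1.93]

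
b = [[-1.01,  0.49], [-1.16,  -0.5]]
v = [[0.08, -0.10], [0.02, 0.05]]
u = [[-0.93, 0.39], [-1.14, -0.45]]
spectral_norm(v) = 0.13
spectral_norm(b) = 1.54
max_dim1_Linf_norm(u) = 1.14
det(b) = 1.07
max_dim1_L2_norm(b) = 1.26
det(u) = 0.86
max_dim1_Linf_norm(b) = 1.16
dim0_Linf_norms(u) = [1.14, 0.45]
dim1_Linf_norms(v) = [0.1, 0.05]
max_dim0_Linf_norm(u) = 1.14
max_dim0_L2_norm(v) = 0.11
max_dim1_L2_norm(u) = 1.23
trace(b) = -1.51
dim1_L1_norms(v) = [0.18, 0.07]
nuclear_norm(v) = 0.18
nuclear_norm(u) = 2.06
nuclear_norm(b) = 2.24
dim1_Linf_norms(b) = [1.01, 1.16]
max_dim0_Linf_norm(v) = 0.1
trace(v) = 0.13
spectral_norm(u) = 1.48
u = b + v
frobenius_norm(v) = 0.14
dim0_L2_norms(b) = [1.54, 0.7]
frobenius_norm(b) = 1.69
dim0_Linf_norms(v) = [0.08, 0.1]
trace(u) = -1.38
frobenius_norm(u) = 1.59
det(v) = 0.01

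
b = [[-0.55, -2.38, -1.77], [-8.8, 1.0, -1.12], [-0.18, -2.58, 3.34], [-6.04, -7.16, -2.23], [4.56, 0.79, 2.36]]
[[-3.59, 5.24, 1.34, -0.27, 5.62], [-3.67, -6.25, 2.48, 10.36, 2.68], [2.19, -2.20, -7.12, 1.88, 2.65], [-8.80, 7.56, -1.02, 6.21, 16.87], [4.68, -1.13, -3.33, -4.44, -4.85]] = b @ [[0.34, 0.77, 0.0, -1.24, -0.43], [0.59, -1.22, 0.65, 0.02, -1.80], [1.13, -1.56, -1.63, 0.51, -0.62]]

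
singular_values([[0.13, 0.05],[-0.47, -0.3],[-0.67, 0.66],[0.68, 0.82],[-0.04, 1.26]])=[1.68, 1.06]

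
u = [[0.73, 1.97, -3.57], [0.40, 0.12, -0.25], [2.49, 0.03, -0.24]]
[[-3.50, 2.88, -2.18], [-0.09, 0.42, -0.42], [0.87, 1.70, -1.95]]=u@ [[0.45,  0.58,  -0.67], [-0.04,  -0.89,  1.64], [1.05,  -1.18,  1.38]]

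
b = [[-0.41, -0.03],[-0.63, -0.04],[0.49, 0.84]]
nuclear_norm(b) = 1.65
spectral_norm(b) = 1.10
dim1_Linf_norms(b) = [0.41, 0.63, 0.84]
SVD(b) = [[-0.3, -0.46], [-0.45, -0.71], [0.84, -0.54]] @ diag([1.0992321216792633, 0.5521673140167797]) @ [[0.74, 0.67], [0.67, -0.74]]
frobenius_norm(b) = 1.23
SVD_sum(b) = [[-0.24,-0.22],[-0.37,-0.33],[0.69,0.62]] + [[-0.17, 0.19],  [-0.26, 0.29],  [-0.20, 0.22]]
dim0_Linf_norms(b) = [0.63, 0.84]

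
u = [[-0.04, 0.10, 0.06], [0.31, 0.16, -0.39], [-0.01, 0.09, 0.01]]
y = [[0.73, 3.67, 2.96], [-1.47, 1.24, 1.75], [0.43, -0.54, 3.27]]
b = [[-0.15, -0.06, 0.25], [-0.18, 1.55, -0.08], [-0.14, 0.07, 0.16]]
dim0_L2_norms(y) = [1.7, 3.91, 4.75]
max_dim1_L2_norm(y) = 4.77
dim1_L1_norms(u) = [0.2, 0.86, 0.11]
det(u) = 0.00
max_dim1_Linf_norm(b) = 1.55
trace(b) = 1.56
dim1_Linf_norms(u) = [0.1, 0.39, 0.09]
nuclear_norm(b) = 1.94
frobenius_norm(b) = 1.61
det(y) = 24.82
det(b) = 0.01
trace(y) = 5.24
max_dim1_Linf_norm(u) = 0.39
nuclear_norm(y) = 9.89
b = u @ y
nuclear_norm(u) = 0.68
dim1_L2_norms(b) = [0.3, 1.56, 0.22]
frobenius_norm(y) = 6.38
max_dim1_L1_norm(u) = 0.86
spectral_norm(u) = 0.52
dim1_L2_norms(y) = [4.77, 2.6, 3.34]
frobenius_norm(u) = 0.55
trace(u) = 0.13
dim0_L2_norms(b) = [0.27, 1.55, 0.31]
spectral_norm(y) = 5.55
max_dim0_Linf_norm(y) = 3.67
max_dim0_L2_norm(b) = 1.55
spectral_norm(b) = 1.57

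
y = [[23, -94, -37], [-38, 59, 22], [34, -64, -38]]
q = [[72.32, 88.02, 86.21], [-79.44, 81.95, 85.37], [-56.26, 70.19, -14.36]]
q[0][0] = 72.32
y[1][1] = 59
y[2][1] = -64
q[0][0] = 72.32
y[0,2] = -37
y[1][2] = 22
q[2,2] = -14.36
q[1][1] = 81.95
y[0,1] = -94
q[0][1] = 88.02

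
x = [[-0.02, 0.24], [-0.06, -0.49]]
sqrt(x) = [[0.19j, -0.26j], [0.07j, 0.71j]]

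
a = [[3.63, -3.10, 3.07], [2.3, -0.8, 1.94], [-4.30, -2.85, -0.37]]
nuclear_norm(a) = 11.92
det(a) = 13.68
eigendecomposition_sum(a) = [[(1.7+1.16j), (-1.35+1.66j), 1.56-0.14j], [(1.25+0.44j), -0.57+1.26j, (0.95-0.34j)], [(-1.94+1.88j), -1.79-2.17j, (-0.23+2.04j)]] + [[1.70-1.16j, -1.35-1.66j, (1.56+0.14j)], [(1.25-0.44j), (-0.57-1.26j), 0.95+0.34j], [-1.94-1.88j, (-1.79+2.17j), (-0.23-2.04j)]] + [[(0.23-0j), -0.39-0.00j, -0.05+0.00j], [-0.20+0.00j, (0.34+0j), 0.04-0.00j], [(-0.42+0j), (0.72+0j), 0.09-0.00j]]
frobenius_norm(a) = 8.29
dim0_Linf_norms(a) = [4.3, 3.1, 3.07]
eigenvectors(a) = [[(-0.11-0.55j), -0.11+0.55j, (-0.44+0j)],[(-0.16-0.33j), -0.16+0.33j, (0.38+0j)],[(0.74+0j), (0.74-0j), (0.81+0j)]]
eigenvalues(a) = [(0.9+4.46j), (0.9-4.46j), (0.66+0j)]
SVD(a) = [[-0.76, -0.49, 0.43], [-0.45, -0.09, -0.89], [0.48, -0.87, -0.15]] @ diag([6.861980697426156, 4.624076684959792, 0.431202643500816]) @ [[-0.85, 0.20, -0.49], [0.37, 0.88, -0.30], [0.37, -0.43, -0.82]]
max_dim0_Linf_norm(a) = 4.3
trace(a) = 2.46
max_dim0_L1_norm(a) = 10.23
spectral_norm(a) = 6.86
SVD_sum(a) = [[4.41, -1.02, 2.55], [2.6, -0.6, 1.50], [-2.78, 0.64, -1.61]] + [[-0.85, -2.0, 0.67], [-0.16, -0.37, 0.12], [-1.5, -3.52, 1.18]] + [[0.07,-0.08,-0.15], [-0.14,0.17,0.31], [-0.02,0.03,0.05]]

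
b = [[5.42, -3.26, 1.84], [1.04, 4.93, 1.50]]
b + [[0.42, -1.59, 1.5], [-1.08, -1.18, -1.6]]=[[5.84,-4.85,3.34], [-0.04,3.75,-0.1]]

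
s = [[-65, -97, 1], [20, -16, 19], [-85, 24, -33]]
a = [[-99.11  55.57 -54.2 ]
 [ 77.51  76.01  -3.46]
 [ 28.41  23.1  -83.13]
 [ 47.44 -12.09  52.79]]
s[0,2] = 1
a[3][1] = -12.09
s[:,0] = [-65, 20, -85]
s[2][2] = -33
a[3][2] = 52.79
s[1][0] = 20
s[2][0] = -85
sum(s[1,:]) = 23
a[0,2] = -54.2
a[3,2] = 52.79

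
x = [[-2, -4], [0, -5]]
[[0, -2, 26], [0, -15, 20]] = x@[[0, -5, -5], [0, 3, -4]]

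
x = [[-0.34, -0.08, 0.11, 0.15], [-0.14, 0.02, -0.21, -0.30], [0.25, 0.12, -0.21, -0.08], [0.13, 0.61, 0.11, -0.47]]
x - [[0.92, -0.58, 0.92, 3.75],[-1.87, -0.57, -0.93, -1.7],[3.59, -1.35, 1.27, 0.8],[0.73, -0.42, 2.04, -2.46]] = [[-1.26, 0.50, -0.81, -3.6], [1.73, 0.59, 0.72, 1.4], [-3.34, 1.47, -1.48, -0.88], [-0.60, 1.03, -1.93, 1.99]]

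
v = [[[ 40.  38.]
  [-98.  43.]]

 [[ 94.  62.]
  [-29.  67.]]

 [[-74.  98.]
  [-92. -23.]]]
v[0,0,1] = 38.0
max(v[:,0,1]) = 98.0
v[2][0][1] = 98.0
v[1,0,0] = 94.0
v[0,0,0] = 40.0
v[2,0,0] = -74.0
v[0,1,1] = 43.0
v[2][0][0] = -74.0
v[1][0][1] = 62.0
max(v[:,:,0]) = 94.0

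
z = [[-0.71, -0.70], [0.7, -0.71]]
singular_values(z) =[1.0, 1.0]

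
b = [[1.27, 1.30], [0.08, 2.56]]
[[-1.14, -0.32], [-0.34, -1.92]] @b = [[-1.47, -2.3], [-0.59, -5.36]]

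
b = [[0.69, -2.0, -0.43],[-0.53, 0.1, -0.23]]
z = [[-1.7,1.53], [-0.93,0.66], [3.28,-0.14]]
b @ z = [[-0.72, -0.20], [0.05, -0.71]]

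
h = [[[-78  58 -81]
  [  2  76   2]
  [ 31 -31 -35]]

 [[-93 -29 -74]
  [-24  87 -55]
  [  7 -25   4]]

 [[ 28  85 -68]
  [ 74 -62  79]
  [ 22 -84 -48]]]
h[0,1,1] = 76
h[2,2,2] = -48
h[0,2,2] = -35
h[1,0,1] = -29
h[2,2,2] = -48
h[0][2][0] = 31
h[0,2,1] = -31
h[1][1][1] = 87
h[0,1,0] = 2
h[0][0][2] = -81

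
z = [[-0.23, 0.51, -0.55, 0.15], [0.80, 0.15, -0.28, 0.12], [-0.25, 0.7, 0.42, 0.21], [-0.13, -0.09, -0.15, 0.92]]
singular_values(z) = [1.06, 0.95, 0.8, 0.63]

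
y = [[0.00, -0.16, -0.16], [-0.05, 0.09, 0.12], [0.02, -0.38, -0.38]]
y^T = [[0.00, -0.05, 0.02],[-0.16, 0.09, -0.38],[-0.16, 0.12, -0.38]]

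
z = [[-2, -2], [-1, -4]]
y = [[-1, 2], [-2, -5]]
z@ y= [[6, 6], [9, 18]]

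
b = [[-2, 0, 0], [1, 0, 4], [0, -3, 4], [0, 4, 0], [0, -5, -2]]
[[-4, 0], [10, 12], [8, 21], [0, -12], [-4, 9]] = b@ [[2, 0], [0, -3], [2, 3]]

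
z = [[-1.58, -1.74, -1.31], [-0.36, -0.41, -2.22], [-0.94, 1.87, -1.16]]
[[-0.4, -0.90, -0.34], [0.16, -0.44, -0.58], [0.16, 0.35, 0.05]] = z @ [[0.23, 0.12, -0.13],[0.12, 0.32, 0.12],[-0.13, 0.12, 0.26]]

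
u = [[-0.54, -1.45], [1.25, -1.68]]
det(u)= 2.720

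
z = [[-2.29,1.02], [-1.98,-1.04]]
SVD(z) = [[-0.77, -0.64],[-0.64, 0.77]] @ diag([3.0290835225468418, 1.4529807340206613]) @ [[1.0,-0.04],[-0.04,-1.0]]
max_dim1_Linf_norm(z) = 2.29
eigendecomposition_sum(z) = [[(-1.14+0.23j),0.51+0.67j], [-0.99-1.29j,(-0.52+1.05j)]] + [[-1.14-0.23j, (0.51-0.67j)],[-0.99+1.29j, -0.52-1.05j]]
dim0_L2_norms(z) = [3.03, 1.46]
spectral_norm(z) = 3.03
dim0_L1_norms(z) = [4.27, 2.06]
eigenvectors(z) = [[(-0.26+0.52j), (-0.26-0.52j)], [(-0.81+0j), -0.81-0.00j]]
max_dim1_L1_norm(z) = 3.31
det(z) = 4.40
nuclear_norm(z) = 4.48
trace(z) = -3.33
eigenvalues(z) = [(-1.66+1.28j), (-1.66-1.28j)]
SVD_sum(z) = [[-2.33, 0.09], [-1.94, 0.08]] + [[0.04, 0.93], [-0.04, -1.12]]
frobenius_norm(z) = 3.36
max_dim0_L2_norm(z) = 3.03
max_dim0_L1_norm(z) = 4.27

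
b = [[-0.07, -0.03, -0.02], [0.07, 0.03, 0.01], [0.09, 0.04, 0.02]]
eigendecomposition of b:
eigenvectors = [[0.46-0.08j, 0.46+0.08j, (0.42+0j)], [(-0.57-0.17j), -0.57+0.17j, (-0.9+0j)], [-0.65+0.00j, (-0.65-0j), -0.08+0.00j]]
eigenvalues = [(-0.01+0.02j), (-0.01-0.02j), (-0+0j)]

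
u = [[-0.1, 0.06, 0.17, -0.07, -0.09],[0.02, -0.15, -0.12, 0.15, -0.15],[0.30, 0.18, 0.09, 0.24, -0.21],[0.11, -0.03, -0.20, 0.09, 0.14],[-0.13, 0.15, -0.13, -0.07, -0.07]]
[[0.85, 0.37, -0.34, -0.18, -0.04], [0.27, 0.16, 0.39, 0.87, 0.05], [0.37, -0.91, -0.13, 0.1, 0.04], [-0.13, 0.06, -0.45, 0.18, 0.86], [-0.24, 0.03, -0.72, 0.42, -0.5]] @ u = [[-0.19, -0.07, 0.11, -0.10, -0.08], [0.18, 0.04, -0.12, 0.17, -0.01], [-0.09, 0.14, 0.14, -0.19, 0.14], [-0.21, 0.03, -0.22, -0.13, 0.06], [-0.08, -0.24, -0.13, -0.08, 0.26]]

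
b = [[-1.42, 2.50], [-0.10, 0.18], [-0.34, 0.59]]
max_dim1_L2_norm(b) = 2.88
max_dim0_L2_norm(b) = 2.57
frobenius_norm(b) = 2.96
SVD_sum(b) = [[-1.42, 2.5], [-0.10, 0.18], [-0.34, 0.59]] + [[0.0, 0.00], [0.0, 0.00], [-0.0, -0.00]]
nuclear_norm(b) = 2.97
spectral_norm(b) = 2.96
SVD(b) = [[-0.97, -0.18], [-0.07, -0.44], [-0.23, 0.88]] @ diag([2.9618370830888625, 0.004592737708692394]) @ [[0.49, -0.87], [-0.87, -0.49]]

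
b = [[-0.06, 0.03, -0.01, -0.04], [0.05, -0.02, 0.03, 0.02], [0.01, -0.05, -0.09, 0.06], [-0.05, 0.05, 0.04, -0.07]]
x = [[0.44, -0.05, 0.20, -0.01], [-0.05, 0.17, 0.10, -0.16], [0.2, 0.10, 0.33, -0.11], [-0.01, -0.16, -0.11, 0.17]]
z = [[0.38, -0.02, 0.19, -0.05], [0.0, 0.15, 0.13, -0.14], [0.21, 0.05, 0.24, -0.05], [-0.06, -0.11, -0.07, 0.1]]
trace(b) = -0.24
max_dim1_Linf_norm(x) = 0.44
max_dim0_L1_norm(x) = 0.74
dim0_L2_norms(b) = [0.09, 0.08, 0.1, 0.1]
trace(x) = 1.11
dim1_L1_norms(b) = [0.14, 0.12, 0.21, 0.21]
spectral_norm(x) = 0.61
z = b + x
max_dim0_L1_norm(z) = 0.65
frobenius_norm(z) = 0.62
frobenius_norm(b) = 0.19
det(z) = -0.00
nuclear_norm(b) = 0.27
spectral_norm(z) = 0.55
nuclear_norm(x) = 1.11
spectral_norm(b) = 0.16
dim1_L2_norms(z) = [0.43, 0.24, 0.33, 0.17]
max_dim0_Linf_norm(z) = 0.38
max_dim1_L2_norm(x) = 0.49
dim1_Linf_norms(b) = [0.06, 0.05, 0.09, 0.07]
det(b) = 0.00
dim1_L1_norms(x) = [0.7, 0.48, 0.74, 0.45]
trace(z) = 0.87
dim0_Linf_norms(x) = [0.44, 0.17, 0.33, 0.17]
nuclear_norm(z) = 0.91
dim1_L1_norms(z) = [0.64, 0.42, 0.55, 0.34]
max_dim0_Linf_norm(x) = 0.44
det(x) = 0.00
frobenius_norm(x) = 0.74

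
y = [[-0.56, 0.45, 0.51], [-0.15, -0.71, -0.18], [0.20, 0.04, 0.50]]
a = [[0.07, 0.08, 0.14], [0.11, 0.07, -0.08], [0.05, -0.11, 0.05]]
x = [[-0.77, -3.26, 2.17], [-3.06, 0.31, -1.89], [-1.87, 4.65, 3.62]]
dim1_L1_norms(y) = [1.52, 1.04, 0.74]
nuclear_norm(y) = 2.08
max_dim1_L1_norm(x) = 10.14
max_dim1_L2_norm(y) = 0.88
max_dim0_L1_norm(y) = 1.2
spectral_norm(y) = 1.04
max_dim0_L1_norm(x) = 8.22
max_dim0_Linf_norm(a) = 0.14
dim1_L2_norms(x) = [3.99, 3.61, 6.18]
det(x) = -84.88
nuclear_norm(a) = 0.46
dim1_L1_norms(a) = [0.29, 0.26, 0.21]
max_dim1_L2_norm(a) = 0.18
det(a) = -0.00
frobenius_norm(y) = 1.28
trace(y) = -0.77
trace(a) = 0.19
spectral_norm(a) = 0.18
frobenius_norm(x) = 8.20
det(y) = 0.28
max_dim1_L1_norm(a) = 0.29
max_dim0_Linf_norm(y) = 0.71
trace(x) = 3.16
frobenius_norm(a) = 0.27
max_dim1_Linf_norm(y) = 0.71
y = a @ x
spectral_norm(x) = 6.30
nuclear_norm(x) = 13.68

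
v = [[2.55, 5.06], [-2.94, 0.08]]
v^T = [[2.55, -2.94], [5.06, 0.08]]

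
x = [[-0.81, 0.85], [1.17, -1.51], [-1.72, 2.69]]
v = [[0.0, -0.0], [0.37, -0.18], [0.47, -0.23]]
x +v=[[-0.81, 0.85], [1.54, -1.69], [-1.25, 2.46]]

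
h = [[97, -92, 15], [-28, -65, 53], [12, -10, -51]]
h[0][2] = 15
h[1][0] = -28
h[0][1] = -92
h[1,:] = [-28, -65, 53]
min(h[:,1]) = -92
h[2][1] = -10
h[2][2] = -51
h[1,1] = -65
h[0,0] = 97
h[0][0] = 97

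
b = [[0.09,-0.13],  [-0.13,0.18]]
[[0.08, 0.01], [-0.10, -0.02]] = b@[[-0.52, 0.02], [-0.95, -0.08]]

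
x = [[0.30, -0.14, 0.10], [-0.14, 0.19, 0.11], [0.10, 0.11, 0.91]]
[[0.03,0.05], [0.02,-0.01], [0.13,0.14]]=x @ [[0.12, 0.07],[0.11, -0.08],[0.12, 0.16]]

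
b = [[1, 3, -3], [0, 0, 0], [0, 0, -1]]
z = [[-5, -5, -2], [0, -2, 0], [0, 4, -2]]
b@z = [[-5, -23, 4], [0, 0, 0], [0, -4, 2]]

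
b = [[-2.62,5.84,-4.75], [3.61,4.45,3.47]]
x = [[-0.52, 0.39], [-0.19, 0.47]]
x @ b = [[2.77, -1.3, 3.82],[2.19, 0.98, 2.53]]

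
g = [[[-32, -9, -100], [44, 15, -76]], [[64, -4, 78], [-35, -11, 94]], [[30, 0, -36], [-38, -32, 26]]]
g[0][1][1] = 15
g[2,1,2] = 26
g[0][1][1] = 15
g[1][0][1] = -4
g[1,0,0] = 64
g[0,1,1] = 15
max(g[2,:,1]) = 0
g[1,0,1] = -4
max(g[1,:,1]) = -4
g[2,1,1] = -32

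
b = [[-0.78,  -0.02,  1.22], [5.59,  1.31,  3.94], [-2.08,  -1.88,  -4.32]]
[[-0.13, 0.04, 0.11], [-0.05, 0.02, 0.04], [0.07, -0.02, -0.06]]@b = [[0.10, -0.15, -0.48], [0.07, -0.05, -0.16], [-0.04, 0.09, 0.27]]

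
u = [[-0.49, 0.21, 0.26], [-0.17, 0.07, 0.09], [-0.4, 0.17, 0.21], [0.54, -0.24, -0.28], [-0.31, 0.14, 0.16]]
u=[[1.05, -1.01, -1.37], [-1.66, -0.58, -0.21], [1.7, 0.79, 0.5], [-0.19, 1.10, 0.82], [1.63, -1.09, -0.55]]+[[-1.54, 1.22, 1.63], [1.49, 0.65, 0.30], [-2.1, -0.62, -0.29], [0.73, -1.34, -1.1], [-1.94, 1.23, 0.71]]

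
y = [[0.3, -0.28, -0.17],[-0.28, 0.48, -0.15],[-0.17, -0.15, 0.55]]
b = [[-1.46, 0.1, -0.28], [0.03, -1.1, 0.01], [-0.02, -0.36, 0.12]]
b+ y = [[-1.16, -0.18, -0.45], [-0.25, -0.62, -0.14], [-0.19, -0.51, 0.67]]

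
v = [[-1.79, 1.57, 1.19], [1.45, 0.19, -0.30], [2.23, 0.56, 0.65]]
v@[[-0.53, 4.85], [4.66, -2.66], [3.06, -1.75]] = [[11.91, -14.94], [-0.8, 7.05], [3.42, 8.19]]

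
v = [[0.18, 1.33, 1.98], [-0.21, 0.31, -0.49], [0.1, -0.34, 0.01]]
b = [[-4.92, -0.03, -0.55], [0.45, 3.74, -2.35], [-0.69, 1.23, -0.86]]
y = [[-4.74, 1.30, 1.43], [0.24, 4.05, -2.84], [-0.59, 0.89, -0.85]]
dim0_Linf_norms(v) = [0.21, 1.33, 1.98]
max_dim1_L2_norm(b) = 4.95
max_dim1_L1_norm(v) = 3.49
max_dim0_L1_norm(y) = 6.24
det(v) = -0.01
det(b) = -0.18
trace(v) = 0.50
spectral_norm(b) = 5.02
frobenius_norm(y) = 7.25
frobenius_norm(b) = 6.85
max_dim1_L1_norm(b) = 6.54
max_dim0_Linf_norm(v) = 1.98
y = b + v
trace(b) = -2.04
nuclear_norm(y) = 10.64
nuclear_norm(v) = 3.06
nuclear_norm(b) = 9.69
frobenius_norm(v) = 2.50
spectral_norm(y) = 5.19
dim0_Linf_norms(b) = [4.92, 3.74, 2.35]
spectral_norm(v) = 2.41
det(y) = 10.50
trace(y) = -1.54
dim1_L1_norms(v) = [3.49, 1.01, 0.45]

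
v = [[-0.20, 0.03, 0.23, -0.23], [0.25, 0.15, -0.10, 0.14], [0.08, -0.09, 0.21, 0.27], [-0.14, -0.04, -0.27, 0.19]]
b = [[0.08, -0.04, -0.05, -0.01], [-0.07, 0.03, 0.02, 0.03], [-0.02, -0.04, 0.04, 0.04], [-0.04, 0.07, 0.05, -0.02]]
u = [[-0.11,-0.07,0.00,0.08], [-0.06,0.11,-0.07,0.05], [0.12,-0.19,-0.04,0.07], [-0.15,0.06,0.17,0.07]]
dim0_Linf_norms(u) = [0.15, 0.19, 0.17, 0.08]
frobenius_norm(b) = 0.18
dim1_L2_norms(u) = [0.15, 0.15, 0.24, 0.24]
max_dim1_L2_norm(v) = 0.38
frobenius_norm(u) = 0.40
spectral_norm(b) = 0.16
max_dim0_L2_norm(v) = 0.43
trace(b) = 0.13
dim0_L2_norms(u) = [0.23, 0.24, 0.19, 0.14]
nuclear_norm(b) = 0.29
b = v @ u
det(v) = -0.01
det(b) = -0.00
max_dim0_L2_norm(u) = 0.24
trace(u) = 0.03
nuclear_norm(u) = 0.72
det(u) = 0.00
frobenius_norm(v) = 0.72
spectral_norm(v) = 0.52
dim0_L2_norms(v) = [0.36, 0.18, 0.42, 0.43]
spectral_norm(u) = 0.31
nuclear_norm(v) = 1.31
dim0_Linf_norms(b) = [0.08, 0.07, 0.05, 0.04]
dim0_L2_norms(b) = [0.12, 0.09, 0.08, 0.05]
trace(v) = 0.35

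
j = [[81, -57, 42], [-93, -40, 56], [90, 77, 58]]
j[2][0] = 90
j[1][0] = -93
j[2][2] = 58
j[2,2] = 58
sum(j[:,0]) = 78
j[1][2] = 56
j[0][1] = -57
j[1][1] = -40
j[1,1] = -40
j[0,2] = 42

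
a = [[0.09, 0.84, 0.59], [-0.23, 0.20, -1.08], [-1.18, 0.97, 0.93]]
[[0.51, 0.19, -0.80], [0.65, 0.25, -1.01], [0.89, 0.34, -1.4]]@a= [[0.95,-0.31,-0.65], [1.19,-0.38,-0.83], [1.65,-0.54,-1.14]]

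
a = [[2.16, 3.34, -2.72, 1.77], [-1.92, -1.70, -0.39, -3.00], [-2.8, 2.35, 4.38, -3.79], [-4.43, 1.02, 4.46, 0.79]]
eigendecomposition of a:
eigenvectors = [[-0.15-0.53j,(-0.15+0.53j),(-0.24-0.05j),-0.24+0.05j], [0.60+0.00j,(0.6-0j),-0.22+0.15j,-0.22-0.15j], [(-0.1-0.52j),-0.10+0.52j,0.24+0.56j,(0.24-0.56j)], [(-0.09-0.22j),-0.09+0.22j,(0.7+0j),(0.7-0j)]]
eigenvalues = [(-0.68+3.15j), (-0.68-3.15j), (3.5+4.08j), (3.5-4.08j)]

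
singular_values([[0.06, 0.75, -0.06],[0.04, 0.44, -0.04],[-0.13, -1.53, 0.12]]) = [1.77, 0.01, 0.0]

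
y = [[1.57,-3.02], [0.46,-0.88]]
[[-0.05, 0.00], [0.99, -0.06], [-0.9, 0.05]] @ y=[[-0.08, 0.15],[1.53, -2.94],[-1.39, 2.67]]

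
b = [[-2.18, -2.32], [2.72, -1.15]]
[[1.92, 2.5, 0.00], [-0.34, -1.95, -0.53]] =b@ [[-0.34, -0.84, -0.14], [-0.51, -0.29, 0.13]]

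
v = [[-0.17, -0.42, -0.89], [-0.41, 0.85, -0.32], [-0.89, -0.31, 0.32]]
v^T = [[-0.17, -0.41, -0.89], [-0.42, 0.85, -0.31], [-0.89, -0.32, 0.32]]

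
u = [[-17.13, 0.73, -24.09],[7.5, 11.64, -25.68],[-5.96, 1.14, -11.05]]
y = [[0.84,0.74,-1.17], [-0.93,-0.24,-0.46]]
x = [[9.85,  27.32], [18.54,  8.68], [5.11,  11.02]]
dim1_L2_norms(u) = [29.57, 29.18, 12.61]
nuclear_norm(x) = 48.09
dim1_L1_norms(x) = [37.17, 27.22, 16.13]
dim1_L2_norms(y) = [1.62, 1.06]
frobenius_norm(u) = 43.41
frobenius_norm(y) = 1.94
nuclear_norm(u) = 58.26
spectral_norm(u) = 38.81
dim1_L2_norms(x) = [29.04, 20.47, 12.15]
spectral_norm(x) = 35.31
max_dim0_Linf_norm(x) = 27.32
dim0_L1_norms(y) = [1.77, 0.98, 1.63]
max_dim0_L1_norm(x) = 47.02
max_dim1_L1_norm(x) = 37.17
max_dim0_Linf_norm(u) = 25.68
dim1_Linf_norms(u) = [24.09, 25.68, 11.05]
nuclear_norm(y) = 2.66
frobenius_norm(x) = 37.55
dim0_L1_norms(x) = [33.5, 47.02]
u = x @ y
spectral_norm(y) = 1.65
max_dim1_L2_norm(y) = 1.62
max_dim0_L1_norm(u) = 60.82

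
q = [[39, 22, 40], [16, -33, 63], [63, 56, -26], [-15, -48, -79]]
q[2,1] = 56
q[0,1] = 22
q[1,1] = -33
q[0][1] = 22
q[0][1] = 22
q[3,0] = -15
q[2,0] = 63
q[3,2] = -79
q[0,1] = 22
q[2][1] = 56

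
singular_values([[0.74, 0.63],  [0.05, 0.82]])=[1.17, 0.49]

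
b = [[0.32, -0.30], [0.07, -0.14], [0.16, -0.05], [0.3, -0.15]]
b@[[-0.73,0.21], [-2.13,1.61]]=[[0.41, -0.42], [0.25, -0.21], [-0.01, -0.05], [0.10, -0.18]]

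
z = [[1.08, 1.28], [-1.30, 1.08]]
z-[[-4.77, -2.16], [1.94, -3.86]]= [[5.85,3.44], [-3.24,4.94]]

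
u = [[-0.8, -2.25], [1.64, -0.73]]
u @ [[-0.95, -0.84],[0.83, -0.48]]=[[-1.11, 1.75],[-2.16, -1.03]]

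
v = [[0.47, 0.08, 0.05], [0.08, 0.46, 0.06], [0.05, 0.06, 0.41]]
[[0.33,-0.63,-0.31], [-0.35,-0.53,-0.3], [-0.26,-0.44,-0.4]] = v@[[0.90, -1.10, -0.50],  [-0.83, -0.86, -0.45],  [-0.62, -0.81, -0.84]]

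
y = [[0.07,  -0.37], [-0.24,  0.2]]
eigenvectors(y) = [[-0.84, 0.71], [-0.54, -0.71]]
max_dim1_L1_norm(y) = 0.44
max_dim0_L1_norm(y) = 0.57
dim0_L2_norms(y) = [0.25, 0.42]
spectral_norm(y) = 0.46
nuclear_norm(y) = 0.62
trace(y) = 0.27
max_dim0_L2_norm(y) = 0.42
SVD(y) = [[0.79, -0.62], [-0.62, -0.79]] @ diag([0.46168256322797047, 0.16201608195253656]) @ [[0.44, -0.9], [0.9, 0.44]]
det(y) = -0.07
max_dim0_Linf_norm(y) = 0.37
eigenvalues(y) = [-0.17, 0.44]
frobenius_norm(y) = 0.49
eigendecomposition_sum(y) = [[-0.10, -0.10],  [-0.07, -0.07]] + [[0.17, -0.27],[-0.17, 0.27]]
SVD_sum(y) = [[0.16,-0.33], [-0.13,0.26]] + [[-0.09,-0.04], [-0.11,-0.06]]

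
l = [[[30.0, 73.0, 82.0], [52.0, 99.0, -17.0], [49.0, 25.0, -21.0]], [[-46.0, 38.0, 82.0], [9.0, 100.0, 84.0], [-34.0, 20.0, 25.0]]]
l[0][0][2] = 82.0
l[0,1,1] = 99.0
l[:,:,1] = [[73.0, 99.0, 25.0], [38.0, 100.0, 20.0]]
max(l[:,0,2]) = 82.0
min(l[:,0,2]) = 82.0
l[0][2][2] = -21.0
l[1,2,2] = 25.0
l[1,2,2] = 25.0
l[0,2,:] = [49.0, 25.0, -21.0]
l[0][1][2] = -17.0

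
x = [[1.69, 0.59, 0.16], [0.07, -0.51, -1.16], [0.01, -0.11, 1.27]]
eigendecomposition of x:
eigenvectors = [[-0.25,1.00,0.44], [0.97,0.02,-0.47], [0.06,0.02,0.77]]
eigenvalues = [-0.6, 1.71, 1.34]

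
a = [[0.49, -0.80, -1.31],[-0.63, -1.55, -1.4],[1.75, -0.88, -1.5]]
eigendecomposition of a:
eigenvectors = [[-0.06-0.35j, -0.06+0.35j, (0.38+0j)], [(0.68+0j), 0.68-0.00j, 0.90+0.00j], [(-0.62-0.16j), -0.62+0.16j, 0.21+0.00j]]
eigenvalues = [(-0.21+0.66j), (-0.21-0.66j), (-2.14+0j)]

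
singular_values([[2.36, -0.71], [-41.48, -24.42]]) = [48.16, 1.81]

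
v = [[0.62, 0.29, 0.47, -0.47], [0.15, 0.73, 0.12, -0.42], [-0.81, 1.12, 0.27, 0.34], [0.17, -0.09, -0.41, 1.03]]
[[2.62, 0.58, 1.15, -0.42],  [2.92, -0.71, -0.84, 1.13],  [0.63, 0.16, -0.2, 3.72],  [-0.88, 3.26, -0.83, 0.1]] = v@[[2.43, 2.21, -0.05, -1.36], [2.87, 0.3, -1.41, 2.13], [-0.68, 1.61, 4.08, 0.14], [-1.28, 3.47, 0.7, 0.56]]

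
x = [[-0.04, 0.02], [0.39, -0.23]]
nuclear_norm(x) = 0.46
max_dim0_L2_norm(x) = 0.39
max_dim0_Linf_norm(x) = 0.39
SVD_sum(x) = [[-0.04,0.02], [0.39,-0.23]] + [[-0.0, -0.0], [-0.0, -0.00]]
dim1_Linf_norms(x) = [0.04, 0.39]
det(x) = 0.00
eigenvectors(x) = [[0.50, -0.09], [0.87, 1.00]]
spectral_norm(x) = 0.45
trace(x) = -0.27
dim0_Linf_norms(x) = [0.39, 0.23]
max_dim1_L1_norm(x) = 0.62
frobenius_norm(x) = 0.45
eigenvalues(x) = [-0.01, -0.26]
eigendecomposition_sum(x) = [[-0.0, -0.0], [-0.01, -0.0]] + [[-0.04, 0.02], [0.40, -0.23]]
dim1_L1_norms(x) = [0.06, 0.62]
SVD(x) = [[-0.1, 1.0], [1.00, 0.10]] @ diag([0.45496212036587586, 0.0030771792580756322]) @ [[0.86, -0.51], [-0.51, -0.86]]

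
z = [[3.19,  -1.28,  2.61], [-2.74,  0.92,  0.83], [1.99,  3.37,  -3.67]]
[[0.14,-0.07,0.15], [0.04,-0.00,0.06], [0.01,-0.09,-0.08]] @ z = [[0.94, 0.26, -0.24], [0.25, 0.15, -0.12], [0.12, -0.37, 0.24]]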